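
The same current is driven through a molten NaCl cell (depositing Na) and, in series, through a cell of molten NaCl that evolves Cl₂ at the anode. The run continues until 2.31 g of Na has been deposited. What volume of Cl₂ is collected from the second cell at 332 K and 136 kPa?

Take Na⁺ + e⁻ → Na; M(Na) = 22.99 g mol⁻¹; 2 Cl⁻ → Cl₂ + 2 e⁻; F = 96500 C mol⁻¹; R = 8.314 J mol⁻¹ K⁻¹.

n(Na) = 2.31 / 22.99 = 0.1005 mol, so n(e⁻) = 1 × 0.1005 = 0.1005 mol.
The cells are in series, so the same 0.1005 mol of electrons passes through the second cell.
2 Cl⁻ → Cl₂ + 2 e⁻ — 2 mol e⁻ per mol Cl₂, so n(Cl₂) = 0.1005/2 = 0.05024 mol.
V = nRT/P = (0.05024 × 8.314 × 332) / (136 × 10³) = 0.00102 m³ = 1.02 L.

1.02 L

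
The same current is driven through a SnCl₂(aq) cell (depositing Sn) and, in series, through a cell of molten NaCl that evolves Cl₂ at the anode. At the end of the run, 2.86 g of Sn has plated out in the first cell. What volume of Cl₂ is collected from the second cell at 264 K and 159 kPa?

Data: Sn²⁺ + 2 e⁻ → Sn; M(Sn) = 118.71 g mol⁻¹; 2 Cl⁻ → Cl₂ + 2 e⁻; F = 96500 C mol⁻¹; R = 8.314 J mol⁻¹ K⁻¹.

0.333 L

n(Sn) = 2.86 / 118.71 = 0.02409 mol, so n(e⁻) = 2 × 0.02409 = 0.04818 mol.
The cells are in series, so the same 0.04818 mol of electrons passes through the second cell.
2 Cl⁻ → Cl₂ + 2 e⁻ — 2 mol e⁻ per mol Cl₂, so n(Cl₂) = 0.04818/2 = 0.02409 mol.
V = nRT/P = (0.02409 × 8.314 × 264) / (159 × 10³) = 3.33 × 10⁻⁴ m³ = 0.333 L.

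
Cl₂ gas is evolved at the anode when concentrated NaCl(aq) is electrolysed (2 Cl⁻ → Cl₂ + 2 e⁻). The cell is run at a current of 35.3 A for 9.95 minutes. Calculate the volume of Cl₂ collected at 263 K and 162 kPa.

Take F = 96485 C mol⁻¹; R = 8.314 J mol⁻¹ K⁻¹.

Q = I·t = 35.30 A × 597.00 s = 21070 C.
n(e⁻) = Q/F = 21070 / 96485 = 0.2184 mol.
2 electrons are transferred per Cl₂ molecule, so n(Cl₂) = 0.2184 / 2 = 0.1092 mol.
V = nRT/P = (0.1092 × 8.314 × 263) / (162 × 10³ Pa) = 0.00147 m³ = 1.47 L.

1.47 L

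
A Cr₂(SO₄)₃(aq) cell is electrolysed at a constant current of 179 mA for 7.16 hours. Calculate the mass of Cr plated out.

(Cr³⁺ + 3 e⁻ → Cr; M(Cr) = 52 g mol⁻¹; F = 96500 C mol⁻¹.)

0.829 g

Q = I·t = 0.1790 A × 25776 s = 4614 C.
n(e⁻) = Q/F = 4614 / 96500 = 0.04781 mol.
Cr³⁺ + 3 e⁻ → Cr, so n(Cr) = n(e⁻)/3 = 0.01594 mol.
m = n·M = 0.01594 × 52 = 0.829 g.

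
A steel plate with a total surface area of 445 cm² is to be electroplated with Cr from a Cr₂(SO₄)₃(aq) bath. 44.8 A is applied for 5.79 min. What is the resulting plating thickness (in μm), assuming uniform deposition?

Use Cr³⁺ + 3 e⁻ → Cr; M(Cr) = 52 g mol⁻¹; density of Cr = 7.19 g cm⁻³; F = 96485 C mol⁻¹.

Q = I·t = 44.80 × 347.40 = 15560 C; n(e⁻) = 0.1613 mol.
n(Cr) = n(e⁻)/3 = 0.05377 mol, so m = 0.05377 × 52 = 2.796 g.
Volume = m/ρ = 2.796 / 7.19 = 0.3889 cm³.
Thickness = V/A = 0.3889 / 445 = 8.74 × 10⁻⁴ cm = 8.74 μm.

8.74 μm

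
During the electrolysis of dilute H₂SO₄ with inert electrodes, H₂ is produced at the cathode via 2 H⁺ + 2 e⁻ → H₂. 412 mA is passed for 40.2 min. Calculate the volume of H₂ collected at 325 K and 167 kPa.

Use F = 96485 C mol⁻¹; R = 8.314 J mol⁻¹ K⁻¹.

Q = I·t = 0.4120 A × 2412.0 s = 993.7 C.
n(e⁻) = Q/F = 993.7 / 96485 = 0.01030 mol.
2 electrons are transferred per H₂ molecule, so n(H₂) = 0.01030 / 2 = 0.005150 mol.
V = nRT/P = (0.005150 × 8.314 × 325) / (167 × 10³ Pa) = 8.33 × 10⁻⁵ m³ = 0.0833 L.

0.0833 L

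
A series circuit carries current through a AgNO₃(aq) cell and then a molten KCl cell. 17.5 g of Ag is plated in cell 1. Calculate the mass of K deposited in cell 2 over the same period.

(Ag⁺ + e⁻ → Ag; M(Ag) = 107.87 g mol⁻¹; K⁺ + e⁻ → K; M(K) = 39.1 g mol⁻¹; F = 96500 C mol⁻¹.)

6.34 g

n(Ag) = 17.5 / 107.87 = 0.1622 mol.
Since Ag⁺ + e⁻ → Ag, n(e⁻) passed = 1 × 0.1622 = 0.1622 mol.
Cells in series carry the same charge, so the same 0.1622 mol of electrons passes through cell 2.
K⁺ + e⁻ → K, so n(K) = 0.1622 / 1 = 0.1622 mol.
m(K) = 0.1622 × 39.1 = 6.34 g.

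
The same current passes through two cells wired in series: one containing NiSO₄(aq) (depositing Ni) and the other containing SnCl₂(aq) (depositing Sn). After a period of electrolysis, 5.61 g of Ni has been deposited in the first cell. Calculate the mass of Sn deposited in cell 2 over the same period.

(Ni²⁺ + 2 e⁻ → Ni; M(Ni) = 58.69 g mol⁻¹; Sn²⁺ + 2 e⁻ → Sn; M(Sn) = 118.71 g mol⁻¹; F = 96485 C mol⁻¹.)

n(Ni) = 5.61 / 58.69 = 0.09559 mol.
Since Ni²⁺ + 2 e⁻ → Ni, n(e⁻) passed = 2 × 0.09559 = 0.1912 mol.
Cells in series carry the same charge, so the same 0.1912 mol of electrons passes through cell 2.
Sn²⁺ + 2 e⁻ → Sn, so n(Sn) = 0.1912 / 2 = 0.09559 mol.
m(Sn) = 0.09559 × 118.71 = 11.3 g.

11.3 g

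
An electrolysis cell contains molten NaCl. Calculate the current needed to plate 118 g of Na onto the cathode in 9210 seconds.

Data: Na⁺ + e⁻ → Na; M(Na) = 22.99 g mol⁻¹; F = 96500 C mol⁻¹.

53.8 A

n(Na) = 118 / 22.99 = 5.133 mol.
n(e⁻) = 1 × 5.133 = 5.133 mol.
Q = n(e⁻)·F = 5.133 × 96500 = 495300 C.
I = Q/t = 495300 / 9210.0 s = 53.8 A.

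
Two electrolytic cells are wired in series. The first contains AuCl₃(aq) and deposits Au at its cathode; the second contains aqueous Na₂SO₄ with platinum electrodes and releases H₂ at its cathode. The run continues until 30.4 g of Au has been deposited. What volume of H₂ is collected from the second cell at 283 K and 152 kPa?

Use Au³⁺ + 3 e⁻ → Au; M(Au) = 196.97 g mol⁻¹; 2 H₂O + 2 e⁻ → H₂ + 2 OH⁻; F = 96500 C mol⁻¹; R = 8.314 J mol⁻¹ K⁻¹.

n(Au) = 30.4 / 196.97 = 0.1543 mol, so n(e⁻) = 3 × 0.1543 = 0.4630 mol.
The cells are in series, so the same 0.4630 mol of electrons passes through the second cell.
2 H₂O + 2 e⁻ → H₂ + 2 OH⁻ — 2 mol e⁻ per mol H₂, so n(H₂) = 0.4630/2 = 0.2315 mol.
V = nRT/P = (0.2315 × 8.314 × 283) / (152 × 10³) = 0.00358 m³ = 3.58 L.

3.58 L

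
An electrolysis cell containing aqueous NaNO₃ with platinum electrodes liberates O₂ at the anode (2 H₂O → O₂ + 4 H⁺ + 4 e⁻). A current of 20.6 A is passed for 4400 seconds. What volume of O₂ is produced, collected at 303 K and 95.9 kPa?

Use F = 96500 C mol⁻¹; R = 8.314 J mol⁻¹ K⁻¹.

6.17 L

Q = I·t = 20.60 A × 4400.0 s = 90640 C.
n(e⁻) = Q/F = 90640 / 96500 = 0.9393 mol.
4 electrons are transferred per O₂ molecule, so n(O₂) = 0.9393 / 4 = 0.2348 mol.
V = nRT/P = (0.2348 × 8.314 × 303) / (95.9 × 10³ Pa) = 0.00617 m³ = 6.17 L.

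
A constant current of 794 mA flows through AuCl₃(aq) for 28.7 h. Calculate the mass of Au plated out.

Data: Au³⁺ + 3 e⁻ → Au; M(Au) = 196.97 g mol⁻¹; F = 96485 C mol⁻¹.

55.8 g

Q = I·t = 0.7940 A × 103320 s = 82040 C.
n(e⁻) = Q/F = 82040 / 96485 = 0.8502 mol.
Au³⁺ + 3 e⁻ → Au, so n(Au) = n(e⁻)/3 = 0.2834 mol.
m = n·M = 0.2834 × 196.97 = 55.8 g.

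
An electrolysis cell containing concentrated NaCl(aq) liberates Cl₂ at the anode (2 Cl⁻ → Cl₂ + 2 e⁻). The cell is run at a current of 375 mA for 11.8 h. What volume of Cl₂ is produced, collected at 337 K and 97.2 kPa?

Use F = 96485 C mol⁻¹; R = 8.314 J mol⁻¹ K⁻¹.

2.38 L

Q = I·t = 0.3750 A × 42480 s = 15930 C.
n(e⁻) = Q/F = 15930 / 96485 = 0.1651 mol.
2 electrons are transferred per Cl₂ molecule, so n(Cl₂) = 0.1651 / 2 = 0.08255 mol.
V = nRT/P = (0.08255 × 8.314 × 337) / (97.2 × 10³ Pa) = 0.00238 m³ = 2.38 L.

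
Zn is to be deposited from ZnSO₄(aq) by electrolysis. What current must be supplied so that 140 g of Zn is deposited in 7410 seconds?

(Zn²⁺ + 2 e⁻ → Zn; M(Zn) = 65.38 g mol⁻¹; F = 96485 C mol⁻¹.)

55.8 A

n(Zn) = 140 / 65.38 = 2.141 mol.
n(e⁻) = 2 × 2.141 = 4.283 mol.
Q = n(e⁻)·F = 4.283 × 96485 = 413200 C.
I = Q/t = 413200 / 7410.0 s = 55.8 A.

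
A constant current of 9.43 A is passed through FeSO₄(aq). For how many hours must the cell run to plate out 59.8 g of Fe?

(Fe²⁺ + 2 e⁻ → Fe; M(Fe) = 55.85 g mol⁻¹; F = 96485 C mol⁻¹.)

6.09 h

n(Fe) = m/M = 59.8 / 55.85 = 1.071 mol.
Each Fe atom requires 2 electrons, so n(e⁻) = 2 × 1.071 = 2.141 mol.
Q = n(e⁻)·F = 2.141 × 96485 = 206600 C.
t = Q/I = 206600 / 9.430 A = 21910 s = 6.09 h.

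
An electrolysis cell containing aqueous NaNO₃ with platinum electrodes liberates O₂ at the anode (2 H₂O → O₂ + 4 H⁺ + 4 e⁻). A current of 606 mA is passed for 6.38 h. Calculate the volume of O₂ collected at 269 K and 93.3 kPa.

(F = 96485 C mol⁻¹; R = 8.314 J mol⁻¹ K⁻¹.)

Q = I·t = 0.6060 A × 22968 s = 13920 C.
n(e⁻) = Q/F = 13920 / 96485 = 0.1443 mol.
4 electrons are transferred per O₂ molecule, so n(O₂) = 0.1443 / 4 = 0.03606 mol.
V = nRT/P = (0.03606 × 8.314 × 269) / (93.3 × 10³ Pa) = 8.64 × 10⁻⁴ m³ = 0.864 L.

0.864 L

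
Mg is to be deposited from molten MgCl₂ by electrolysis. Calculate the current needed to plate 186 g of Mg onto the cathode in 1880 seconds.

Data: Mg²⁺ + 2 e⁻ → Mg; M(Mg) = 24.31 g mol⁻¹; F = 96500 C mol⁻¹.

n(Mg) = 186 / 24.31 = 7.651 mol.
n(e⁻) = 2 × 7.651 = 15.30 mol.
Q = n(e⁻)·F = 15.30 × 96500 = 1477000 C.
I = Q/t = 1477000 / 1880.0 s = 785 A.

785 A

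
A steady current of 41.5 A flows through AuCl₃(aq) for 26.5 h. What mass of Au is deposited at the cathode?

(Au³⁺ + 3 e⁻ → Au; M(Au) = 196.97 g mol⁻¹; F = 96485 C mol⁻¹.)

Q = I·t = 41.50 A × 95400 s = 3959000 C.
n(e⁻) = Q/F = 3959000 / 96485 = 41.03 mol.
Au³⁺ + 3 e⁻ → Au, so n(Au) = n(e⁻)/3 = 13.68 mol.
m = n·M = 13.68 × 196.97 = 2690 g.

2690 g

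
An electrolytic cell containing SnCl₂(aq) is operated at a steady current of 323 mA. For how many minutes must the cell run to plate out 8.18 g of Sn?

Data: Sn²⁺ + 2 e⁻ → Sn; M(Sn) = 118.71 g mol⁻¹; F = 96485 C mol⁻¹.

n(Sn) = m/M = 8.18 / 118.71 = 0.06891 mol.
Each Sn atom requires 2 electrons, so n(e⁻) = 2 × 0.06891 = 0.1378 mol.
Q = n(e⁻)·F = 0.1378 × 96485 = 13300 C.
t = Q/I = 13300 / 0.3230 A = 41170 s = 686 min.

686 min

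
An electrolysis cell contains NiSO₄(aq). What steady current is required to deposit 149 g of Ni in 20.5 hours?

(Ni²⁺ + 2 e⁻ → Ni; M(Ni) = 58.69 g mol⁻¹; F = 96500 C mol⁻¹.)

n(Ni) = 149 / 58.69 = 2.539 mol.
n(e⁻) = 2 × 2.539 = 5.078 mol.
Q = n(e⁻)·F = 5.078 × 96500 = 490000 C.
I = Q/t = 490000 / 73800 s = 6.64 A.

6.64 A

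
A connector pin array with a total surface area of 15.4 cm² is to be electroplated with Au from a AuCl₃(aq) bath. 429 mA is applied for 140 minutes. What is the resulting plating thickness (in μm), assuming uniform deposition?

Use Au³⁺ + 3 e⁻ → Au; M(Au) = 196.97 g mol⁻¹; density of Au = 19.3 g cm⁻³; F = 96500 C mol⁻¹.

82.5 μm

Q = I·t = 0.4290 × 8400.0 = 3604 C; n(e⁻) = 0.03734 mol.
n(Au) = n(e⁻)/3 = 0.01245 mol, so m = 0.01245 × 196.97 = 2.452 g.
Volume = m/ρ = 2.452 / 19.3 = 0.1270 cm³.
Thickness = V/A = 0.1270 / 15.4 = 0.00825 cm = 82.5 μm.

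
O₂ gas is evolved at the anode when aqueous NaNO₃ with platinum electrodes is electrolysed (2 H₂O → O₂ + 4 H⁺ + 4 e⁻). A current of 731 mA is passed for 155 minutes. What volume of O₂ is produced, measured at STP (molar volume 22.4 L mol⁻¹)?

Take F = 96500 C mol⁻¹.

0.395 L

Q = I·t = 0.7310 A × 9300.0 s = 6798 C.
n(e⁻) = Q/F = 6798 / 96500 = 0.07045 mol.
4 electrons are transferred per O₂ molecule, so n(O₂) = 0.07045 / 4 = 0.01761 mol.
V = n × V_m = 0.01761 × 22.4 = 0.395 L.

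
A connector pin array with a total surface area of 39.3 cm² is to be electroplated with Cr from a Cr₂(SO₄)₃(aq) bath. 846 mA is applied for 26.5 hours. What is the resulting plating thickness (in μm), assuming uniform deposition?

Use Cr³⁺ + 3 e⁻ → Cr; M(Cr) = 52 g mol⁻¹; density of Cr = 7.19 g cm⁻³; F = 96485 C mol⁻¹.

Q = I·t = 0.8460 × 95400 = 80710 C; n(e⁻) = 0.8365 mol.
n(Cr) = n(e⁻)/3 = 0.2788 mol, so m = 0.2788 × 52 = 14.50 g.
Volume = m/ρ = 14.50 / 7.19 = 2.017 cm³.
Thickness = V/A = 2.017 / 39.3 = 0.0513 cm = 513 μm.

513 μm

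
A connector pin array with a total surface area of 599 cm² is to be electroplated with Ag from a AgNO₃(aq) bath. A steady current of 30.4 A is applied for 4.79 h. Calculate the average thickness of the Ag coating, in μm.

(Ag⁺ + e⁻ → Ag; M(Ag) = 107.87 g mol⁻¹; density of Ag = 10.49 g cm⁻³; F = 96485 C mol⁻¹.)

Q = I·t = 30.40 × 17244 = 524200 C; n(e⁻) = 5.433 mol.
n(Ag) = n(e⁻)/1 = 5.433 mol, so m = 5.433 × 107.87 = 586.1 g.
Volume = m/ρ = 586.1 / 10.49 = 55.87 cm³.
Thickness = V/A = 55.87 / 599 = 0.0933 cm = 933 μm.

933 μm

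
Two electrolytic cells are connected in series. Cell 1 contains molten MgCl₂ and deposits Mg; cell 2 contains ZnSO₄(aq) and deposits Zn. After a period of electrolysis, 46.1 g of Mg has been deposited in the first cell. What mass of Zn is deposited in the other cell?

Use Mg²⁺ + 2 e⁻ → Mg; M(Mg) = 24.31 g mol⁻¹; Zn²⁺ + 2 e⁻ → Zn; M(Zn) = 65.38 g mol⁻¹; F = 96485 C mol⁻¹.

124 g

n(Mg) = 46.1 / 24.31 = 1.896 mol.
Since Mg²⁺ + 2 e⁻ → Mg, n(e⁻) passed = 2 × 1.896 = 3.793 mol.
Cells in series carry the same charge, so the same 3.793 mol of electrons passes through cell 2.
Zn²⁺ + 2 e⁻ → Zn, so n(Zn) = 3.793 / 2 = 1.896 mol.
m(Zn) = 1.896 × 65.38 = 124 g.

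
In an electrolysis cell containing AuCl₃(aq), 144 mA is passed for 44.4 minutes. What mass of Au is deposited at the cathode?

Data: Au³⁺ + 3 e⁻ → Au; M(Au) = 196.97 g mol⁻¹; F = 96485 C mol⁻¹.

Q = I·t = 0.1440 A × 2664.0 s = 383.6 C.
n(e⁻) = Q/F = 383.6 / 96485 = 0.003976 mol.
Au³⁺ + 3 e⁻ → Au, so n(Au) = n(e⁻)/3 = 0.001325 mol.
m = n·M = 0.001325 × 196.97 = 0.261 g.

0.261 g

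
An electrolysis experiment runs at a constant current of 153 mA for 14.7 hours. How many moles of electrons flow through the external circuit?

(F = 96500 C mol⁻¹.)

Q = I·t = 0.1530 A × 52920 s = 8097 C.
n(e⁻) = Q/F = 8097 / 96500 = 0.0839 mol.

0.0839 mol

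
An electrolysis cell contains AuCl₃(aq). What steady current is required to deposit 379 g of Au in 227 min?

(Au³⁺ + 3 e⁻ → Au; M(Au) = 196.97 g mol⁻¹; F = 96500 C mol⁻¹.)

n(Au) = 379 / 196.97 = 1.924 mol.
n(e⁻) = 3 × 1.924 = 5.772 mol.
Q = n(e⁻)·F = 5.772 × 96500 = 557000 C.
I = Q/t = 557000 / 13620 s = 40.9 A.

40.9 A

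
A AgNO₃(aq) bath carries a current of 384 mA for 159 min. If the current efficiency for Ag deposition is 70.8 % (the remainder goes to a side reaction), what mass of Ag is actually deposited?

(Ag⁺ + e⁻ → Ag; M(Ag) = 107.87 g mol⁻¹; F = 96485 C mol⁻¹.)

Q = I·t = 0.3840 × 9540.0 = 3663 C.
n(e⁻) = 3663/96485 = 0.03797 mol; theoretically n(Ag) = 0.03797/1 = 0.03797 mol, m_theo = 4.096 g.
At 70.8 % efficiency, m_actual = 0.708 × 4.096 = 2.90 g.

2.90 g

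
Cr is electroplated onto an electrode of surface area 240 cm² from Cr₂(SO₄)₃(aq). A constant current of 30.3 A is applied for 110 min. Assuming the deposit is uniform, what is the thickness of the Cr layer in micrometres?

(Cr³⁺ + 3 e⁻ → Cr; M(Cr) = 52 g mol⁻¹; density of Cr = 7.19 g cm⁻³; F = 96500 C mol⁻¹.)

208 μm

Q = I·t = 30.30 × 6600.0 = 200000 C; n(e⁻) = 2.072 mol.
n(Cr) = n(e⁻)/3 = 0.6908 mol, so m = 0.6908 × 52 = 35.92 g.
Volume = m/ρ = 35.92 / 7.19 = 4.996 cm³.
Thickness = V/A = 4.996 / 240 = 0.0208 cm = 208 μm.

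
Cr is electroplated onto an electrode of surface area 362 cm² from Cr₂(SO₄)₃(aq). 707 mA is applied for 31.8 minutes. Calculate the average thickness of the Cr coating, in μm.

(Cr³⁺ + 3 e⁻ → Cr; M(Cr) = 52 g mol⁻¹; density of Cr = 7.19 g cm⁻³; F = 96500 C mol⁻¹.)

0.931 μm

Q = I·t = 0.7070 × 1908.0 = 1349 C; n(e⁻) = 0.01398 mol.
n(Cr) = n(e⁻)/3 = 0.004660 mol, so m = 0.004660 × 52 = 0.2423 g.
Volume = m/ρ = 0.2423 / 7.19 = 0.03370 cm³.
Thickness = V/A = 0.03370 / 362 = 9.31 × 10⁻⁵ cm = 0.931 μm.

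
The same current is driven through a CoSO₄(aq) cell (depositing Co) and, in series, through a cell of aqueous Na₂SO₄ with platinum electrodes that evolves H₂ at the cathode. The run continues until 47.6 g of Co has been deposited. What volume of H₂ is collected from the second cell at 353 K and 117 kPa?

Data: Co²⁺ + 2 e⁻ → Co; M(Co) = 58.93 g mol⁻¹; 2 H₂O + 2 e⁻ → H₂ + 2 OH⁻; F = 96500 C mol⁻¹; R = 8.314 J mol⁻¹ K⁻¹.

n(Co) = 47.6 / 58.93 = 0.8077 mol, so n(e⁻) = 2 × 0.8077 = 1.615 mol.
The cells are in series, so the same 1.615 mol of electrons passes through the second cell.
2 H₂O + 2 e⁻ → H₂ + 2 OH⁻ — 2 mol e⁻ per mol H₂, so n(H₂) = 1.615/2 = 0.8077 mol.
V = nRT/P = (0.8077 × 8.314 × 353) / (117 × 10³) = 0.0203 m³ = 20.3 L.

20.3 L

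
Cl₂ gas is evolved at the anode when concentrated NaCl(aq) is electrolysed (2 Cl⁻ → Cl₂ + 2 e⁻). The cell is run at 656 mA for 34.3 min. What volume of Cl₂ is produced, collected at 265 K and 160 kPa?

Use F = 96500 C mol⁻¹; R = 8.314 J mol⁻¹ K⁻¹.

0.0963 L

Q = I·t = 0.6560 A × 2058.0 s = 1350 C.
n(e⁻) = Q/F = 1350 / 96500 = 0.01399 mol.
2 electrons are transferred per Cl₂ molecule, so n(Cl₂) = 0.01399 / 2 = 0.006995 mol.
V = nRT/P = (0.006995 × 8.314 × 265) / (160 × 10³ Pa) = 9.63 × 10⁻⁵ m³ = 0.0963 L.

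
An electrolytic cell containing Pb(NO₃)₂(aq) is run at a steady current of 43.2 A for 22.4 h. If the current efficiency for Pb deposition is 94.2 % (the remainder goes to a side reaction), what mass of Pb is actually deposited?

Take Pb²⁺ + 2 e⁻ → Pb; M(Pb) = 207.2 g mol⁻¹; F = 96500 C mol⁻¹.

3520 g

Q = I·t = 43.20 × 80640 = 3484000 C.
n(e⁻) = 3484000/96500 = 36.10 mol; theoretically n(Pb) = 36.10/2 = 18.05 mol, m_theo = 3740 g.
At 94.2 % efficiency, m_actual = 0.942 × 3740 = 3520 g.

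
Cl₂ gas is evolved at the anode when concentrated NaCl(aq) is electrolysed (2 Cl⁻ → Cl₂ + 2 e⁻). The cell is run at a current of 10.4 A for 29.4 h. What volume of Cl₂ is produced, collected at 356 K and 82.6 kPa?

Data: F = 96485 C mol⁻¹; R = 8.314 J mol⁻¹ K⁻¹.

Q = I·t = 10.40 A × 105840 s = 1101000 C.
n(e⁻) = Q/F = 1101000 / 96485 = 11.41 mol.
2 electrons are transferred per Cl₂ molecule, so n(Cl₂) = 11.41 / 2 = 5.704 mol.
V = nRT/P = (5.704 × 8.314 × 356) / (82.6 × 10³ Pa) = 0.204 m³ = 204 L.

204 L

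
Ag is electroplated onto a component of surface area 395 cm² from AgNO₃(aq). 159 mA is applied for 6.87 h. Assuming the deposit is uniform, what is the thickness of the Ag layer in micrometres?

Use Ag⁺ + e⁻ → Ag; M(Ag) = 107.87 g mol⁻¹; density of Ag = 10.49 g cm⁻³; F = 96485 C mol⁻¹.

Q = I·t = 0.1590 × 24732 = 3932 C; n(e⁻) = 0.04076 mol.
n(Ag) = n(e⁻)/1 = 0.04076 mol, so m = 0.04076 × 107.87 = 4.396 g.
Volume = m/ρ = 4.396 / 10.49 = 0.4191 cm³.
Thickness = V/A = 0.4191 / 395 = 0.00106 cm = 10.6 μm.

10.6 μm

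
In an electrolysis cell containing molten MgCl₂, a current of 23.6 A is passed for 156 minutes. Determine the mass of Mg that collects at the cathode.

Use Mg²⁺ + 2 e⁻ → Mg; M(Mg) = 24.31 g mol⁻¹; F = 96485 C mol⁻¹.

27.8 g

Q = I·t = 23.60 A × 9360.0 s = 220900 C.
n(e⁻) = Q/F = 220900 / 96485 = 2.289 mol.
Mg²⁺ + 2 e⁻ → Mg, so n(Mg) = n(e⁻)/2 = 1.145 mol.
m = n·M = 1.145 × 24.31 = 27.8 g.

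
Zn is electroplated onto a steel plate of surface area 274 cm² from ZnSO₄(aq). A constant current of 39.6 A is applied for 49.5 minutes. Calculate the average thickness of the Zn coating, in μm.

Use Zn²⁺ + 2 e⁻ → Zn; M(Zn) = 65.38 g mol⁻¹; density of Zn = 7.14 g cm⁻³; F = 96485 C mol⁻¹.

Q = I·t = 39.60 × 2970.0 = 117600 C; n(e⁻) = 1.219 mol.
n(Zn) = n(e⁻)/2 = 0.6095 mol, so m = 0.6095 × 65.38 = 39.85 g.
Volume = m/ρ = 39.85 / 7.14 = 5.581 cm³.
Thickness = V/A = 5.581 / 274 = 0.0204 cm = 204 μm.

204 μm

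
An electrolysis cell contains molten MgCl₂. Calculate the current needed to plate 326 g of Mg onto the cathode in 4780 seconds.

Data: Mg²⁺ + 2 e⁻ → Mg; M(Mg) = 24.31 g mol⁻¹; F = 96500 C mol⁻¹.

541 A

n(Mg) = 326 / 24.31 = 13.41 mol.
n(e⁻) = 2 × 13.41 = 26.82 mol.
Q = n(e⁻)·F = 26.82 × 96500 = 2588000 C.
I = Q/t = 2588000 / 4780.0 s = 541 A.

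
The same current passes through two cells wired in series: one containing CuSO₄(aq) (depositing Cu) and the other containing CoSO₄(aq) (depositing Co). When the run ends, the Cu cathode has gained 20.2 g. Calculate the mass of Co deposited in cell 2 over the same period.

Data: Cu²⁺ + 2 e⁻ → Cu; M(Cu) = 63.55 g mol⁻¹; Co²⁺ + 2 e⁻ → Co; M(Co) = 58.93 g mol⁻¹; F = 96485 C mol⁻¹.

n(Cu) = 20.2 / 63.55 = 0.3179 mol.
Since Cu²⁺ + 2 e⁻ → Cu, n(e⁻) passed = 2 × 0.3179 = 0.6357 mol.
Cells in series carry the same charge, so the same 0.6357 mol of electrons passes through cell 2.
Co²⁺ + 2 e⁻ → Co, so n(Co) = 0.6357 / 2 = 0.3179 mol.
m(Co) = 0.3179 × 58.93 = 18.7 g.

18.7 g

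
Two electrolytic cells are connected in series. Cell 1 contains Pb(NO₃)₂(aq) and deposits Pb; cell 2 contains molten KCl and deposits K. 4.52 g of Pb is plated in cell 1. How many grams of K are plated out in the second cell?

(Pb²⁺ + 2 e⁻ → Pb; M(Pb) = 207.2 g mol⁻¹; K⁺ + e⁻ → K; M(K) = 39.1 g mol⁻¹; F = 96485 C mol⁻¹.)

1.71 g

n(Pb) = 4.52 / 207.2 = 0.02181 mol.
Since Pb²⁺ + 2 e⁻ → Pb, n(e⁻) passed = 2 × 0.02181 = 0.04363 mol.
Cells in series carry the same charge, so the same 0.04363 mol of electrons passes through cell 2.
K⁺ + e⁻ → K, so n(K) = 0.04363 / 1 = 0.04363 mol.
m(K) = 0.04363 × 39.1 = 1.71 g.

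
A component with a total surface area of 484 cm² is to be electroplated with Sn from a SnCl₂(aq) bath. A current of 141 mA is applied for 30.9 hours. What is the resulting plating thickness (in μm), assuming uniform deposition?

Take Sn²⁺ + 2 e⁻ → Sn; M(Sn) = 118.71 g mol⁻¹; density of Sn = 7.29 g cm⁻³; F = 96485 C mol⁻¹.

27.3 μm

Q = I·t = 0.1410 × 111240 = 15680 C; n(e⁻) = 0.1626 mol.
n(Sn) = n(e⁻)/2 = 0.08128 mol, so m = 0.08128 × 118.71 = 9.649 g.
Volume = m/ρ = 9.649 / 7.29 = 1.324 cm³.
Thickness = V/A = 1.324 / 484 = 0.00273 cm = 27.3 μm.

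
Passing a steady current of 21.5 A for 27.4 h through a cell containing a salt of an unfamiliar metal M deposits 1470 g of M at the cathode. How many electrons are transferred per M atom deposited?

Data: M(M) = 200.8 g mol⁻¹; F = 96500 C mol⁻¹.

Q = I·t = 21.50 A × 98640 s = 2121000 C, so n(e⁻) = 2121000/96500 = 21.98 mol.
n(M) deposited = 1470 / 200.8 = 7.321 mol.
Electrons per atom = n(e⁻)/n(M) = 21.98 / 7.321 = 3.00 ≈ 3, so the ion is M³⁺.

3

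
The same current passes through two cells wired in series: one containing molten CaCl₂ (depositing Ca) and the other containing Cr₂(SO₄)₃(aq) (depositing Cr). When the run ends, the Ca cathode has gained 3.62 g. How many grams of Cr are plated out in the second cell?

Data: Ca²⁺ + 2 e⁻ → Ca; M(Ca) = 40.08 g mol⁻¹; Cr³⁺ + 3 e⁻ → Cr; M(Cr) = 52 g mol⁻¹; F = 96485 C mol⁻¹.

3.13 g

n(Ca) = 3.62 / 40.08 = 0.09032 mol.
Since Ca²⁺ + 2 e⁻ → Ca, n(e⁻) passed = 2 × 0.09032 = 0.1806 mol.
Cells in series carry the same charge, so the same 0.1806 mol of electrons passes through cell 2.
Cr³⁺ + 3 e⁻ → Cr, so n(Cr) = 0.1806 / 3 = 0.06021 mol.
m(Cr) = 0.06021 × 52 = 3.13 g.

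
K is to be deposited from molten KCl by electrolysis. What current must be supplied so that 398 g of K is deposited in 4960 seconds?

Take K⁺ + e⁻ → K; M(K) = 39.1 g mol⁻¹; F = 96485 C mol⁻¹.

198 A

n(K) = 398 / 39.1 = 10.18 mol.
n(e⁻) = 1 × 10.18 = 10.18 mol.
Q = n(e⁻)·F = 10.18 × 96485 = 982100 C.
I = Q/t = 982100 / 4960.0 s = 198 A.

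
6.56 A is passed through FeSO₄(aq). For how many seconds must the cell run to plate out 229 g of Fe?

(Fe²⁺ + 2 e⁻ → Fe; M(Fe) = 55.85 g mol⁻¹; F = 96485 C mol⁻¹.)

1.21 × 10⁵ s

n(Fe) = m/M = 229 / 55.85 = 4.100 mol.
Each Fe atom requires 2 electrons, so n(e⁻) = 2 × 4.100 = 8.201 mol.
Q = n(e⁻)·F = 8.201 × 96485 = 791200 C.
t = Q/I = 791200 / 6.560 A = 120600 s.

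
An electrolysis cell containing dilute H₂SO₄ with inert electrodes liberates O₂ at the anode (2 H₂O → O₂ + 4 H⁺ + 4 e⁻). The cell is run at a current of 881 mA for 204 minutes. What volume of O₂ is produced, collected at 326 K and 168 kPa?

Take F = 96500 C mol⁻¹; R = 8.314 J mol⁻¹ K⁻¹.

Q = I·t = 0.8810 A × 12240 s = 10780 C.
n(e⁻) = Q/F = 10780 / 96500 = 0.1117 mol.
4 electrons are transferred per O₂ molecule, so n(O₂) = 0.1117 / 4 = 0.02794 mol.
V = nRT/P = (0.02794 × 8.314 × 326) / (168 × 10³ Pa) = 4.51 × 10⁻⁴ m³ = 0.451 L.

0.451 L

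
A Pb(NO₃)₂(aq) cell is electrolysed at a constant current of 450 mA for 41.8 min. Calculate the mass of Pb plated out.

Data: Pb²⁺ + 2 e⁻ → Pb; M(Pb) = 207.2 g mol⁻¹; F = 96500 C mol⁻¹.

1.21 g

Q = I·t = 0.4500 A × 2508.0 s = 1129 C.
n(e⁻) = Q/F = 1129 / 96500 = 0.01170 mol.
Pb²⁺ + 2 e⁻ → Pb, so n(Pb) = n(e⁻)/2 = 0.005848 mol.
m = n·M = 0.005848 × 207.2 = 1.21 g.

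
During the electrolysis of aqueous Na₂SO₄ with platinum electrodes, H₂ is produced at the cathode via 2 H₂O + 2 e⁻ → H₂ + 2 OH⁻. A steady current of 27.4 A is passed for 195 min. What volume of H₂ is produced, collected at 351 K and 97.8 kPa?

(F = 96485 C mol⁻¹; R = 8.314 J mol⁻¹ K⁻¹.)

Q = I·t = 27.40 A × 11700 s = 320600 C.
n(e⁻) = Q/F = 320600 / 96485 = 3.323 mol.
2 electrons are transferred per H₂ molecule, so n(H₂) = 3.323 / 2 = 1.661 mol.
V = nRT/P = (1.661 × 8.314 × 351) / (97.8 × 10³ Pa) = 0.0496 m³ = 49.6 L.

49.6 L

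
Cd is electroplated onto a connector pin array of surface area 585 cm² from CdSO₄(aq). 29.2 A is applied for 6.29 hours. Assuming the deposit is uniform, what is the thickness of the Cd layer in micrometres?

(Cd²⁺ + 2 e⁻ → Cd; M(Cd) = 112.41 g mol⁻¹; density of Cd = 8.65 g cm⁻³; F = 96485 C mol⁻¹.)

761 μm

Q = I·t = 29.20 × 22644 = 661200 C; n(e⁻) = 6.853 mol.
n(Cd) = n(e⁻)/2 = 3.426 mol, so m = 3.426 × 112.41 = 385.2 g.
Volume = m/ρ = 385.2 / 8.65 = 44.53 cm³.
Thickness = V/A = 44.53 / 585 = 0.0761 cm = 761 μm.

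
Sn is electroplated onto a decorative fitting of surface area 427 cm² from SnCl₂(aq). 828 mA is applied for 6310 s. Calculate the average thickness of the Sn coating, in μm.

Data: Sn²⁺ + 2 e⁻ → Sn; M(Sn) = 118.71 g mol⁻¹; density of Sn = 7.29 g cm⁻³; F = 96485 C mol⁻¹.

Q = I·t = 0.8280 × 6310.0 = 5225 C; n(e⁻) = 0.05415 mol.
n(Sn) = n(e⁻)/2 = 0.02708 mol, so m = 0.02708 × 118.71 = 3.214 g.
Volume = m/ρ = 3.214 / 7.29 = 0.4409 cm³.
Thickness = V/A = 0.4409 / 427 = 0.00103 cm = 10.3 μm.

10.3 μm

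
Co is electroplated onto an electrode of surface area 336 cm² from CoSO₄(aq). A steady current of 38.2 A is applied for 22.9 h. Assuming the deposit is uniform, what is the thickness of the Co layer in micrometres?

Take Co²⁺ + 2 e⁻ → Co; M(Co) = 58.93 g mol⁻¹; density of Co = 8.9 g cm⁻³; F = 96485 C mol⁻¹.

3220 μm

Q = I·t = 38.20 × 82440 = 3149000 C; n(e⁻) = 32.64 mol.
n(Co) = n(e⁻)/2 = 16.32 mol, so m = 16.32 × 58.93 = 961.7 g.
Volume = m/ρ = 961.7 / 8.9 = 108.1 cm³.
Thickness = V/A = 108.1 / 336 = 0.322 cm = 3220 μm.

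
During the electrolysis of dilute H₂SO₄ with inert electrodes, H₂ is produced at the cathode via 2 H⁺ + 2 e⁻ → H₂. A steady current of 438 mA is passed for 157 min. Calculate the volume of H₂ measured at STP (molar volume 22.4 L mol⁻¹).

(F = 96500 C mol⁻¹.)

Q = I·t = 0.4380 A × 9420.0 s = 4126 C.
n(e⁻) = Q/F = 4126 / 96500 = 0.04276 mol.
2 electrons are transferred per H₂ molecule, so n(H₂) = 0.04276 / 2 = 0.02138 mol.
V = n × V_m = 0.02138 × 22.4 = 0.479 L.

0.479 L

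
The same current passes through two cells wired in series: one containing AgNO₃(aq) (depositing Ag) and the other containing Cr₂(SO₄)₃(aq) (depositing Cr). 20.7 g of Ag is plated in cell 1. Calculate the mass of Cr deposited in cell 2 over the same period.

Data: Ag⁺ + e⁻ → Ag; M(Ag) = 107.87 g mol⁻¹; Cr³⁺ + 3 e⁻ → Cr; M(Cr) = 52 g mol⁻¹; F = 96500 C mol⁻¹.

n(Ag) = 20.7 / 107.87 = 0.1919 mol.
Since Ag⁺ + e⁻ → Ag, n(e⁻) passed = 1 × 0.1919 = 0.1919 mol.
Cells in series carry the same charge, so the same 0.1919 mol of electrons passes through cell 2.
Cr³⁺ + 3 e⁻ → Cr, so n(Cr) = 0.1919 / 3 = 0.06397 mol.
m(Cr) = 0.06397 × 52 = 3.33 g.

3.33 g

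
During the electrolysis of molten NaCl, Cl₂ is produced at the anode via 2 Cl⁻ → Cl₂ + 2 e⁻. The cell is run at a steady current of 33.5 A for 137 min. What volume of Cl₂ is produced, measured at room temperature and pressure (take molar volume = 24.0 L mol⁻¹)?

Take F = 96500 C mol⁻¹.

34.2 L

Q = I·t = 33.50 A × 8220.0 s = 275400 C.
n(e⁻) = Q/F = 275400 / 96500 = 2.854 mol.
2 electrons are transferred per Cl₂ molecule, so n(Cl₂) = 2.854 / 2 = 1.427 mol.
V = n × V_m = 1.427 × 24.0 = 34.2 L.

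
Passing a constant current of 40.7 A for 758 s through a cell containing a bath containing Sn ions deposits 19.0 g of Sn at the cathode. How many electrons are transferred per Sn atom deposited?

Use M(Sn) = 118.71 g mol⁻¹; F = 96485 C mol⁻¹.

2

Q = I·t = 40.70 A × 758.00 s = 30850 C, so n(e⁻) = 30850/96485 = 0.3197 mol.
n(Sn) deposited = 19.0 / 118.71 = 0.1601 mol.
Electrons per atom = n(e⁻)/n(Sn) = 0.3197 / 0.1601 = 2.00 ≈ 2, so the ion is Sn²⁺.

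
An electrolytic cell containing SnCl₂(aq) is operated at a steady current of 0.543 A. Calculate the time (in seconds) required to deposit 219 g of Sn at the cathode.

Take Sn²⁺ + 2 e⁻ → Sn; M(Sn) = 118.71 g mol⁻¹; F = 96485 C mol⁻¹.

n(Sn) = m/M = 219 / 118.71 = 1.845 mol.
Each Sn atom requires 2 electrons, so n(e⁻) = 2 × 1.845 = 3.690 mol.
Q = n(e⁻)·F = 3.690 × 96485 = 356000 C.
t = Q/I = 356000 / 0.5430 A = 655600 s.

6.56 × 10⁵ s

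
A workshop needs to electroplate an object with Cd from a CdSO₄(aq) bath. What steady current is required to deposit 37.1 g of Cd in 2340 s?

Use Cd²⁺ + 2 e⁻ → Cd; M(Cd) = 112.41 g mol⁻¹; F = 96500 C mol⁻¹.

n(Cd) = 37.1 / 112.41 = 0.3300 mol.
n(e⁻) = 2 × 0.3300 = 0.6601 mol.
Q = n(e⁻)·F = 0.6601 × 96500 = 63700 C.
I = Q/t = 63700 / 2340.0 s = 27.2 A.

27.2 A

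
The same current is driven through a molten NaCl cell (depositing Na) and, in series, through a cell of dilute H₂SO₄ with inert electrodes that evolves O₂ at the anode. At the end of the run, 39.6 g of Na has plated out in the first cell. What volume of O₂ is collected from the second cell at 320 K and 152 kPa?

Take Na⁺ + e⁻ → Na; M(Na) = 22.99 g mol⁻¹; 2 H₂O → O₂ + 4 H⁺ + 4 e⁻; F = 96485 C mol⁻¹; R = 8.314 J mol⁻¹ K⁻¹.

7.54 L

n(Na) = 39.6 / 22.99 = 1.722 mol, so n(e⁻) = 1 × 1.722 = 1.722 mol.
The cells are in series, so the same 1.722 mol of electrons passes through the second cell.
2 H₂O → O₂ + 4 H⁺ + 4 e⁻ — 4 mol e⁻ per mol O₂, so n(O₂) = 1.722/4 = 0.4306 mol.
V = nRT/P = (0.4306 × 8.314 × 320) / (152 × 10³) = 0.00754 m³ = 7.54 L.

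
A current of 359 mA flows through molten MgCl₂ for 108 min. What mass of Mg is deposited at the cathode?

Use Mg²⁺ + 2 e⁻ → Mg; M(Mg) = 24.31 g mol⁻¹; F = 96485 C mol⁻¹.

0.293 g

Q = I·t = 0.3590 A × 6480.0 s = 2326 C.
n(e⁻) = Q/F = 2326 / 96485 = 0.02411 mol.
Mg²⁺ + 2 e⁻ → Mg, so n(Mg) = n(e⁻)/2 = 0.01206 mol.
m = n·M = 0.01206 × 24.31 = 0.293 g.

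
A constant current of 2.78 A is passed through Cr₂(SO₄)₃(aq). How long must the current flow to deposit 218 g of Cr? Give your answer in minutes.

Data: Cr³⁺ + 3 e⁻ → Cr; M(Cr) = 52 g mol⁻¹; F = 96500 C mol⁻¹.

n(Cr) = m/M = 218 / 52 = 4.192 mol.
Each Cr atom requires 3 electrons, so n(e⁻) = 3 × 4.192 = 12.58 mol.
Q = n(e⁻)·F = 12.58 × 96500 = 1214000 C.
t = Q/I = 1214000 / 2.780 A = 436600 s = 7280 min.

7280 min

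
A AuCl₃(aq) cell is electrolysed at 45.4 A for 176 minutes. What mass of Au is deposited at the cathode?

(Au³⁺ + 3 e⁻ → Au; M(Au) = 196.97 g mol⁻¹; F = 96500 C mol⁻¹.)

326 g

Q = I·t = 45.40 A × 10560 s = 479400 C.
n(e⁻) = Q/F = 479400 / 96500 = 4.968 mol.
Au³⁺ + 3 e⁻ → Au, so n(Au) = n(e⁻)/3 = 1.656 mol.
m = n·M = 1.656 × 196.97 = 326 g.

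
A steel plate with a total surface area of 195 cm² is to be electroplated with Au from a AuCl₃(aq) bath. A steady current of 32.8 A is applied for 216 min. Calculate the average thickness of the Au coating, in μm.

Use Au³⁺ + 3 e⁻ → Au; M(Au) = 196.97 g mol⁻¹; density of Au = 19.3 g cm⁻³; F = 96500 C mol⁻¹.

Q = I·t = 32.80 × 12960 = 425100 C; n(e⁻) = 4.405 mol.
n(Au) = n(e⁻)/3 = 1.468 mol, so m = 1.468 × 196.97 = 289.2 g.
Volume = m/ρ = 289.2 / 19.3 = 14.99 cm³.
Thickness = V/A = 14.99 / 195 = 0.0768 cm = 768 μm.

768 μm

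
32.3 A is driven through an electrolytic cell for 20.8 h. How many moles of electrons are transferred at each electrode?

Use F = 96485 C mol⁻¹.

Q = I·t = 32.30 A × 74880 s = 2419000 C.
n(e⁻) = Q/F = 2419000 / 96485 = 25.1 mol.

25.1 mol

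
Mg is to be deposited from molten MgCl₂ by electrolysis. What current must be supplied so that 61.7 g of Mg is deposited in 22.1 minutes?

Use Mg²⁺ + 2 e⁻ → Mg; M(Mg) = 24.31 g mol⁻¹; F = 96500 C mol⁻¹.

369 A

n(Mg) = 61.7 / 24.31 = 2.538 mol.
n(e⁻) = 2 × 2.538 = 5.076 mol.
Q = n(e⁻)·F = 5.076 × 96500 = 489800 C.
I = Q/t = 489800 / 1326.0 s = 369 A.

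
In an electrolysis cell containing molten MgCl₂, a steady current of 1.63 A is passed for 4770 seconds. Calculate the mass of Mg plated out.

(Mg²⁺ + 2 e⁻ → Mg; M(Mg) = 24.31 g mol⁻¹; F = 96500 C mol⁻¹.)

Q = I·t = 1.630 A × 4770.0 s = 7775 C.
n(e⁻) = Q/F = 7775 / 96500 = 0.08057 mol.
Mg²⁺ + 2 e⁻ → Mg, so n(Mg) = n(e⁻)/2 = 0.04029 mol.
m = n·M = 0.04029 × 24.31 = 0.979 g.

0.979 g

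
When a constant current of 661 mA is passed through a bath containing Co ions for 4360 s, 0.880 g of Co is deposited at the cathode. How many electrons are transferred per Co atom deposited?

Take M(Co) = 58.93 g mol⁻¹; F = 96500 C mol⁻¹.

2

Q = I·t = 0.6610 A × 4360.0 s = 2882 C, so n(e⁻) = 2882/96500 = 0.02986 mol.
n(Co) deposited = 0.880 / 58.93 = 0.01493 mol.
Electrons per atom = n(e⁻)/n(Co) = 0.02986 / 0.01493 = 2.00 ≈ 2, so the ion is Co²⁺.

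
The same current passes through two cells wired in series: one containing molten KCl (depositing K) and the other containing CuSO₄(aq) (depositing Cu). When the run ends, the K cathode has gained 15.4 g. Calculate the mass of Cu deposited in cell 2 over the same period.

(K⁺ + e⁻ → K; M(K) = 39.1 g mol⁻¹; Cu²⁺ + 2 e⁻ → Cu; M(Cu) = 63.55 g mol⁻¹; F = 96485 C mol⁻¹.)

12.5 g

n(K) = 15.4 / 39.1 = 0.3939 mol.
Since K⁺ + e⁻ → K, n(e⁻) passed = 1 × 0.3939 = 0.3939 mol.
Cells in series carry the same charge, so the same 0.3939 mol of electrons passes through cell 2.
Cu²⁺ + 2 e⁻ → Cu, so n(Cu) = 0.3939 / 2 = 0.1969 mol.
m(Cu) = 0.1969 × 63.55 = 12.5 g.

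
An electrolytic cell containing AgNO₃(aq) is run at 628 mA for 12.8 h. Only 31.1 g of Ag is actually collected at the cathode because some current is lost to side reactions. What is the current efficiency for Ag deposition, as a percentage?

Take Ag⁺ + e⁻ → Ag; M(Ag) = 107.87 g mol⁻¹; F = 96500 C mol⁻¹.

96.1 %

Q = I·t = 0.6280 × 46080 = 28940 C; n(e⁻) = 28940/96500 = 0.2999 mol.
Theoretical n(Ag) = n(e⁻)/1 = 0.2999 mol, i.e. m_theo = 0.2999 × 107.87 = 32.35 g.
Efficiency = m_actual / m_theo = 31.1 / 32.35 = 96.1 %.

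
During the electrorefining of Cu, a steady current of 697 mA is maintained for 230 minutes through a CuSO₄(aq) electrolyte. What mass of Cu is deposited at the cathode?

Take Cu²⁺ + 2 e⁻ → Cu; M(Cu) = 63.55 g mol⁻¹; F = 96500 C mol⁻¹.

Q = I·t = 0.6970 A × 13800 s = 9619 C.
n(e⁻) = Q/F = 9619 / 96500 = 0.09967 mol.
Cu²⁺ + 2 e⁻ → Cu, so n(Cu) = n(e⁻)/2 = 0.04984 mol.
m = n·M = 0.04984 × 63.55 = 3.17 g.

3.17 g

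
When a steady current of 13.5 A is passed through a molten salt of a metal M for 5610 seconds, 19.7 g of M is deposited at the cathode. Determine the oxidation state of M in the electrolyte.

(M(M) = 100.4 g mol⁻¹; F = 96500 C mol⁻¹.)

+4

Q = I·t = 13.50 A × 5610.0 s = 75740 C, so n(e⁻) = 75740/96500 = 0.7848 mol.
n(M) deposited = 19.7 / 100.4 = 0.1962 mol.
Electrons per atom = n(e⁻)/n(M) = 0.7848 / 0.1962 = 4.00 ≈ 4, so the ion is M⁴⁺.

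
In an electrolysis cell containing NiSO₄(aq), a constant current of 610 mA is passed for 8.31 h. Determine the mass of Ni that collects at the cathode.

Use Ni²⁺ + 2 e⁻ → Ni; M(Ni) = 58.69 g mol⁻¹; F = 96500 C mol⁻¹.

5.55 g

Q = I·t = 0.6100 A × 29916 s = 18250 C.
n(e⁻) = Q/F = 18250 / 96500 = 0.1891 mol.
Ni²⁺ + 2 e⁻ → Ni, so n(Ni) = n(e⁻)/2 = 0.09455 mol.
m = n·M = 0.09455 × 58.69 = 5.55 g.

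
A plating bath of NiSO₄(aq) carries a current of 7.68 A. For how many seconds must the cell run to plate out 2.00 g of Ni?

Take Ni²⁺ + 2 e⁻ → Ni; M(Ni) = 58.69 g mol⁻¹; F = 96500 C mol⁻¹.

856 s

n(Ni) = m/M = 2.00 / 58.69 = 0.03408 mol.
Each Ni atom requires 2 electrons, so n(e⁻) = 2 × 0.03408 = 0.06815 mol.
Q = n(e⁻)·F = 0.06815 × 96500 = 6577 C.
t = Q/I = 6577 / 7.680 A = 856.4 s.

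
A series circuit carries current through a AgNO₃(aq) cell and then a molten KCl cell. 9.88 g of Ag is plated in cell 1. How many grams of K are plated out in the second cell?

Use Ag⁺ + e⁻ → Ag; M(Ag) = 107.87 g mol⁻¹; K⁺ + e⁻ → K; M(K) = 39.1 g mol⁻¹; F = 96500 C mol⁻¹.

n(Ag) = 9.88 / 107.87 = 0.09159 mol.
Since Ag⁺ + e⁻ → Ag, n(e⁻) passed = 1 × 0.09159 = 0.09159 mol.
Cells in series carry the same charge, so the same 0.09159 mol of electrons passes through cell 2.
K⁺ + e⁻ → K, so n(K) = 0.09159 / 1 = 0.09159 mol.
m(K) = 0.09159 × 39.1 = 3.58 g.

3.58 g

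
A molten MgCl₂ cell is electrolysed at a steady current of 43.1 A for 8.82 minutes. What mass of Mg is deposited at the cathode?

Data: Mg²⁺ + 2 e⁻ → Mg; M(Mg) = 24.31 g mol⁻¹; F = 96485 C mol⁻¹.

2.87 g

Q = I·t = 43.10 A × 529.20 s = 22810 C.
n(e⁻) = Q/F = 22810 / 96485 = 0.2364 mol.
Mg²⁺ + 2 e⁻ → Mg, so n(Mg) = n(e⁻)/2 = 0.1182 mol.
m = n·M = 0.1182 × 24.31 = 2.87 g.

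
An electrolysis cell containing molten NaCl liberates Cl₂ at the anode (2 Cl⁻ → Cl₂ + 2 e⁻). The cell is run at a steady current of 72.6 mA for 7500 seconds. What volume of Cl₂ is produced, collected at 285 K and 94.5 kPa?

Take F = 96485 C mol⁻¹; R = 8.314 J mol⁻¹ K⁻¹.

0.0708 L

Q = I·t = 0.07260 A × 7500.0 s = 544.5 C.
n(e⁻) = Q/F = 544.5 / 96485 = 0.005643 mol.
2 electrons are transferred per Cl₂ molecule, so n(Cl₂) = 0.005643 / 2 = 0.002822 mol.
V = nRT/P = (0.002822 × 8.314 × 285) / (94.5 × 10³ Pa) = 7.08 × 10⁻⁵ m³ = 0.0708 L.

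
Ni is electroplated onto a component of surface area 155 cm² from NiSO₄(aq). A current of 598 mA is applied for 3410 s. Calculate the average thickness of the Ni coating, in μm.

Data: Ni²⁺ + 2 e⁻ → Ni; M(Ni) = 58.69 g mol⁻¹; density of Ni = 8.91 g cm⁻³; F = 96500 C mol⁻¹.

Q = I·t = 0.5980 × 3410.0 = 2039 C; n(e⁻) = 0.02113 mol.
n(Ni) = n(e⁻)/2 = 0.01057 mol, so m = 0.01057 × 58.69 = 0.6201 g.
Volume = m/ρ = 0.6201 / 8.91 = 0.06960 cm³.
Thickness = V/A = 0.06960 / 155 = 4.49 × 10⁻⁴ cm = 4.49 μm.

4.49 μm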